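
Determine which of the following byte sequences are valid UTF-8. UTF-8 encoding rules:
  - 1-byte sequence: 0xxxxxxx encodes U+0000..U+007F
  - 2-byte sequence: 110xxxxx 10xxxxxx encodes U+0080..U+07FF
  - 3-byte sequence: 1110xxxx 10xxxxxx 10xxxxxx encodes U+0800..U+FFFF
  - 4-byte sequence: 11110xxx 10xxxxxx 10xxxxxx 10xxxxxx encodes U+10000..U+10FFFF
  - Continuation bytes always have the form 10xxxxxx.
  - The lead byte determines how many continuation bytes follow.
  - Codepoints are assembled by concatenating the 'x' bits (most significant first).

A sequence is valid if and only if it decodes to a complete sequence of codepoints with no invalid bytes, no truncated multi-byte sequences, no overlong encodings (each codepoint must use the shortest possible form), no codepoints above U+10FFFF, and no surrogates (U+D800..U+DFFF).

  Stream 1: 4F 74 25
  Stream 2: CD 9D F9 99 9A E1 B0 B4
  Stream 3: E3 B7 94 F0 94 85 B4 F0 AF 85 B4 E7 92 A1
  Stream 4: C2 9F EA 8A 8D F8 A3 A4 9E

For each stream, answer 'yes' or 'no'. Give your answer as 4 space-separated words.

Stream 1: decodes cleanly. VALID
Stream 2: error at byte offset 2. INVALID
Stream 3: decodes cleanly. VALID
Stream 4: error at byte offset 5. INVALID

Answer: yes no yes no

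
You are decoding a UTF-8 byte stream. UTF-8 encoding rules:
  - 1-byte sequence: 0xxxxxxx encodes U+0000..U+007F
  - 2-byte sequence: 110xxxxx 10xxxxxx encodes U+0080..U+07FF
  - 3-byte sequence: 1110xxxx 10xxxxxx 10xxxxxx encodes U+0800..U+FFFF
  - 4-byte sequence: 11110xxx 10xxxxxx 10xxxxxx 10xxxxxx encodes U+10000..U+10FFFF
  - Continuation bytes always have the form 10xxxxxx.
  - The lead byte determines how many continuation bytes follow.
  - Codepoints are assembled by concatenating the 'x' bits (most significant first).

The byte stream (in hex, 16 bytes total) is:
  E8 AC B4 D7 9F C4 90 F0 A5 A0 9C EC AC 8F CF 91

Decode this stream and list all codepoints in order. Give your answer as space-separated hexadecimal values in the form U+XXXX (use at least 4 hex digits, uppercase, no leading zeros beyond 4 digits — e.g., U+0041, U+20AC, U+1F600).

Byte[0]=E8: 3-byte lead, need 2 cont bytes. acc=0x8
Byte[1]=AC: continuation. acc=(acc<<6)|0x2C=0x22C
Byte[2]=B4: continuation. acc=(acc<<6)|0x34=0x8B34
Completed: cp=U+8B34 (starts at byte 0)
Byte[3]=D7: 2-byte lead, need 1 cont bytes. acc=0x17
Byte[4]=9F: continuation. acc=(acc<<6)|0x1F=0x5DF
Completed: cp=U+05DF (starts at byte 3)
Byte[5]=C4: 2-byte lead, need 1 cont bytes. acc=0x4
Byte[6]=90: continuation. acc=(acc<<6)|0x10=0x110
Completed: cp=U+0110 (starts at byte 5)
Byte[7]=F0: 4-byte lead, need 3 cont bytes. acc=0x0
Byte[8]=A5: continuation. acc=(acc<<6)|0x25=0x25
Byte[9]=A0: continuation. acc=(acc<<6)|0x20=0x960
Byte[10]=9C: continuation. acc=(acc<<6)|0x1C=0x2581C
Completed: cp=U+2581C (starts at byte 7)
Byte[11]=EC: 3-byte lead, need 2 cont bytes. acc=0xC
Byte[12]=AC: continuation. acc=(acc<<6)|0x2C=0x32C
Byte[13]=8F: continuation. acc=(acc<<6)|0x0F=0xCB0F
Completed: cp=U+CB0F (starts at byte 11)
Byte[14]=CF: 2-byte lead, need 1 cont bytes. acc=0xF
Byte[15]=91: continuation. acc=(acc<<6)|0x11=0x3D1
Completed: cp=U+03D1 (starts at byte 14)

Answer: U+8B34 U+05DF U+0110 U+2581C U+CB0F U+03D1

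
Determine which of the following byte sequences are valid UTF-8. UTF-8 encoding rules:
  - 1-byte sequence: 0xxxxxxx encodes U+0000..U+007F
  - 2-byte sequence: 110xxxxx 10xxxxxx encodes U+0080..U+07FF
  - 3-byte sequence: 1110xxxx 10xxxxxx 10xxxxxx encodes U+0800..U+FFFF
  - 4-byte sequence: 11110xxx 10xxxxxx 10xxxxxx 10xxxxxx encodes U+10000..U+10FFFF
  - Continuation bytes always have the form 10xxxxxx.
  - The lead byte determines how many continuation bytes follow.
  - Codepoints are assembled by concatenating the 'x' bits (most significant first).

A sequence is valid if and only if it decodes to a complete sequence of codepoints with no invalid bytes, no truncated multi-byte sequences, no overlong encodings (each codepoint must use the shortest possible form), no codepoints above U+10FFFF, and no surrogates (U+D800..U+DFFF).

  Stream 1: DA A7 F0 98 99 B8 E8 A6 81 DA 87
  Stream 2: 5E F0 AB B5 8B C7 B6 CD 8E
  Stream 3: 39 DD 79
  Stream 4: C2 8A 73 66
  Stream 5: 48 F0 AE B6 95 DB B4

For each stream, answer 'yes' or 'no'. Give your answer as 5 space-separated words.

Stream 1: decodes cleanly. VALID
Stream 2: decodes cleanly. VALID
Stream 3: error at byte offset 2. INVALID
Stream 4: decodes cleanly. VALID
Stream 5: decodes cleanly. VALID

Answer: yes yes no yes yes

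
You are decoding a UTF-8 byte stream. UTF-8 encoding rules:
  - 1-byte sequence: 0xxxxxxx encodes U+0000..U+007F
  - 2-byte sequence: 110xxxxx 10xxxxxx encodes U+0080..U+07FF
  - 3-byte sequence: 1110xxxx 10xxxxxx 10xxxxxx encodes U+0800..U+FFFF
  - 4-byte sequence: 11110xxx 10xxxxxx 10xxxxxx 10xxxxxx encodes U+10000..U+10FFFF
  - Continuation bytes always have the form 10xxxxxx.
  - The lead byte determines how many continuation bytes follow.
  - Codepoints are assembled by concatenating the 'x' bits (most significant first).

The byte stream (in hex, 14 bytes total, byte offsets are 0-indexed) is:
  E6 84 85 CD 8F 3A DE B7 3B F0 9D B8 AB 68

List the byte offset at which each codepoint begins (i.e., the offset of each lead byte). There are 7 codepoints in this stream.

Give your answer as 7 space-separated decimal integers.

Byte[0]=E6: 3-byte lead, need 2 cont bytes. acc=0x6
Byte[1]=84: continuation. acc=(acc<<6)|0x04=0x184
Byte[2]=85: continuation. acc=(acc<<6)|0x05=0x6105
Completed: cp=U+6105 (starts at byte 0)
Byte[3]=CD: 2-byte lead, need 1 cont bytes. acc=0xD
Byte[4]=8F: continuation. acc=(acc<<6)|0x0F=0x34F
Completed: cp=U+034F (starts at byte 3)
Byte[5]=3A: 1-byte ASCII. cp=U+003A
Byte[6]=DE: 2-byte lead, need 1 cont bytes. acc=0x1E
Byte[7]=B7: continuation. acc=(acc<<6)|0x37=0x7B7
Completed: cp=U+07B7 (starts at byte 6)
Byte[8]=3B: 1-byte ASCII. cp=U+003B
Byte[9]=F0: 4-byte lead, need 3 cont bytes. acc=0x0
Byte[10]=9D: continuation. acc=(acc<<6)|0x1D=0x1D
Byte[11]=B8: continuation. acc=(acc<<6)|0x38=0x778
Byte[12]=AB: continuation. acc=(acc<<6)|0x2B=0x1DE2B
Completed: cp=U+1DE2B (starts at byte 9)
Byte[13]=68: 1-byte ASCII. cp=U+0068

Answer: 0 3 5 6 8 9 13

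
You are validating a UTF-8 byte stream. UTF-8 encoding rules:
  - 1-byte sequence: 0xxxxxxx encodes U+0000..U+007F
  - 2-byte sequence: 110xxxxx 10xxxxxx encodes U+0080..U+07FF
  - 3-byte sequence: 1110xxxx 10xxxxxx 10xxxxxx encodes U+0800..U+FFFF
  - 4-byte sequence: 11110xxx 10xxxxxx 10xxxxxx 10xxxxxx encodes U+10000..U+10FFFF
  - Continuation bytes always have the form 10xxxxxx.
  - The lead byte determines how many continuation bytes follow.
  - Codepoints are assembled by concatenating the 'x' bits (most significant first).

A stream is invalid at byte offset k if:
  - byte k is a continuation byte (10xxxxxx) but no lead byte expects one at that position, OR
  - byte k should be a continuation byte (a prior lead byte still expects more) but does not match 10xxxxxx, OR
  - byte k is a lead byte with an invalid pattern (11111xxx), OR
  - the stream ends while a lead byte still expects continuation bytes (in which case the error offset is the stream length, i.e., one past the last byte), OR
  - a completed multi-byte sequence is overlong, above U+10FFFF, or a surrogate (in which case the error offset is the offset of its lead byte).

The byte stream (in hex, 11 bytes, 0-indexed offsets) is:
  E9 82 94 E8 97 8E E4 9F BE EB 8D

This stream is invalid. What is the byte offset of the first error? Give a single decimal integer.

Byte[0]=E9: 3-byte lead, need 2 cont bytes. acc=0x9
Byte[1]=82: continuation. acc=(acc<<6)|0x02=0x242
Byte[2]=94: continuation. acc=(acc<<6)|0x14=0x9094
Completed: cp=U+9094 (starts at byte 0)
Byte[3]=E8: 3-byte lead, need 2 cont bytes. acc=0x8
Byte[4]=97: continuation. acc=(acc<<6)|0x17=0x217
Byte[5]=8E: continuation. acc=(acc<<6)|0x0E=0x85CE
Completed: cp=U+85CE (starts at byte 3)
Byte[6]=E4: 3-byte lead, need 2 cont bytes. acc=0x4
Byte[7]=9F: continuation. acc=(acc<<6)|0x1F=0x11F
Byte[8]=BE: continuation. acc=(acc<<6)|0x3E=0x47FE
Completed: cp=U+47FE (starts at byte 6)
Byte[9]=EB: 3-byte lead, need 2 cont bytes. acc=0xB
Byte[10]=8D: continuation. acc=(acc<<6)|0x0D=0x2CD
Byte[11]: stream ended, expected continuation. INVALID

Answer: 11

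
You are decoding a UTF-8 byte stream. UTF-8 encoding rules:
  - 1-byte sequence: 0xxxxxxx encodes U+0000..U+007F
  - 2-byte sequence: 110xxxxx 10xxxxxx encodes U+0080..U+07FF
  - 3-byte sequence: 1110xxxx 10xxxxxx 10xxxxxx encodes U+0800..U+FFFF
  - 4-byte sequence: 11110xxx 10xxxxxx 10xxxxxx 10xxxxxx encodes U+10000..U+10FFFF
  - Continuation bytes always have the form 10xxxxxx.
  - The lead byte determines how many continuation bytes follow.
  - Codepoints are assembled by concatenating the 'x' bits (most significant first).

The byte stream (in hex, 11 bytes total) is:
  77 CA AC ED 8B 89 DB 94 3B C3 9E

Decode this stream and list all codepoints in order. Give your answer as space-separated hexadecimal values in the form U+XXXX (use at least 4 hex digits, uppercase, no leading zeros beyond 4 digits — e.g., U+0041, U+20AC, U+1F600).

Byte[0]=77: 1-byte ASCII. cp=U+0077
Byte[1]=CA: 2-byte lead, need 1 cont bytes. acc=0xA
Byte[2]=AC: continuation. acc=(acc<<6)|0x2C=0x2AC
Completed: cp=U+02AC (starts at byte 1)
Byte[3]=ED: 3-byte lead, need 2 cont bytes. acc=0xD
Byte[4]=8B: continuation. acc=(acc<<6)|0x0B=0x34B
Byte[5]=89: continuation. acc=(acc<<6)|0x09=0xD2C9
Completed: cp=U+D2C9 (starts at byte 3)
Byte[6]=DB: 2-byte lead, need 1 cont bytes. acc=0x1B
Byte[7]=94: continuation. acc=(acc<<6)|0x14=0x6D4
Completed: cp=U+06D4 (starts at byte 6)
Byte[8]=3B: 1-byte ASCII. cp=U+003B
Byte[9]=C3: 2-byte lead, need 1 cont bytes. acc=0x3
Byte[10]=9E: continuation. acc=(acc<<6)|0x1E=0xDE
Completed: cp=U+00DE (starts at byte 9)

Answer: U+0077 U+02AC U+D2C9 U+06D4 U+003B U+00DE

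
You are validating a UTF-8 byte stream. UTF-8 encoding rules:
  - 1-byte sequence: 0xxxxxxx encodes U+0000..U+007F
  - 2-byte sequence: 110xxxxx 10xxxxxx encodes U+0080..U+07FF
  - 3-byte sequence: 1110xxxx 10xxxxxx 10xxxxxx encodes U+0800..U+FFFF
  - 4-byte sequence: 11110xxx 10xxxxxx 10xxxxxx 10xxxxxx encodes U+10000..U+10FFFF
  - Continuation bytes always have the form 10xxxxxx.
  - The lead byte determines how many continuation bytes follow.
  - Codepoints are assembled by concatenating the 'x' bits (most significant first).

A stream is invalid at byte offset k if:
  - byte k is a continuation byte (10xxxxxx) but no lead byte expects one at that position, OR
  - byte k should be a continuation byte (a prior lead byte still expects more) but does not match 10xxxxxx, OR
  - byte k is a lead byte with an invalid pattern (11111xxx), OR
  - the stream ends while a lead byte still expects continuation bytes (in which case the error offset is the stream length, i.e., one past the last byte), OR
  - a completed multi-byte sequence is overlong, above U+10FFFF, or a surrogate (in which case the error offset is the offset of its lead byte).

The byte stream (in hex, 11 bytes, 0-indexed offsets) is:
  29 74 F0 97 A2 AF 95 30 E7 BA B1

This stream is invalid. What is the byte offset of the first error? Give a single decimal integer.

Byte[0]=29: 1-byte ASCII. cp=U+0029
Byte[1]=74: 1-byte ASCII. cp=U+0074
Byte[2]=F0: 4-byte lead, need 3 cont bytes. acc=0x0
Byte[3]=97: continuation. acc=(acc<<6)|0x17=0x17
Byte[4]=A2: continuation. acc=(acc<<6)|0x22=0x5E2
Byte[5]=AF: continuation. acc=(acc<<6)|0x2F=0x178AF
Completed: cp=U+178AF (starts at byte 2)
Byte[6]=95: INVALID lead byte (not 0xxx/110x/1110/11110)

Answer: 6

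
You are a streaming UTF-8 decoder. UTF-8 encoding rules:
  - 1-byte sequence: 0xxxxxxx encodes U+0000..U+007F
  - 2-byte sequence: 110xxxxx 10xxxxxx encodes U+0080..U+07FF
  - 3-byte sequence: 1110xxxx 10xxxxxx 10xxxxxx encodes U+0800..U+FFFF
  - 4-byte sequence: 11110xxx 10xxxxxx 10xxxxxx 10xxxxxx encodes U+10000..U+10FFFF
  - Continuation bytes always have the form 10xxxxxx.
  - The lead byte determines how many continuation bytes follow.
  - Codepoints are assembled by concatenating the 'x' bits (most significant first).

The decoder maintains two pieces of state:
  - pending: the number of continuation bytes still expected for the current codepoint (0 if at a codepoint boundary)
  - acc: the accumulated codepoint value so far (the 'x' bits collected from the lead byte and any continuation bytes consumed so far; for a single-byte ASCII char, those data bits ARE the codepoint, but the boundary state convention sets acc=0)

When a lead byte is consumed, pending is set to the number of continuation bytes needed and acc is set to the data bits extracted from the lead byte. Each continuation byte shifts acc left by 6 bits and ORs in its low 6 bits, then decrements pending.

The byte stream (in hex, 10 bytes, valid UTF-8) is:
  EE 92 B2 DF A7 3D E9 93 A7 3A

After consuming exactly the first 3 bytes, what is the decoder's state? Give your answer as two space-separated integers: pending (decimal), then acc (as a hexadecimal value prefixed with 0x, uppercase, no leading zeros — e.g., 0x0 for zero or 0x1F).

Byte[0]=EE: 3-byte lead. pending=2, acc=0xE
Byte[1]=92: continuation. acc=(acc<<6)|0x12=0x392, pending=1
Byte[2]=B2: continuation. acc=(acc<<6)|0x32=0xE4B2, pending=0

Answer: 0 0xE4B2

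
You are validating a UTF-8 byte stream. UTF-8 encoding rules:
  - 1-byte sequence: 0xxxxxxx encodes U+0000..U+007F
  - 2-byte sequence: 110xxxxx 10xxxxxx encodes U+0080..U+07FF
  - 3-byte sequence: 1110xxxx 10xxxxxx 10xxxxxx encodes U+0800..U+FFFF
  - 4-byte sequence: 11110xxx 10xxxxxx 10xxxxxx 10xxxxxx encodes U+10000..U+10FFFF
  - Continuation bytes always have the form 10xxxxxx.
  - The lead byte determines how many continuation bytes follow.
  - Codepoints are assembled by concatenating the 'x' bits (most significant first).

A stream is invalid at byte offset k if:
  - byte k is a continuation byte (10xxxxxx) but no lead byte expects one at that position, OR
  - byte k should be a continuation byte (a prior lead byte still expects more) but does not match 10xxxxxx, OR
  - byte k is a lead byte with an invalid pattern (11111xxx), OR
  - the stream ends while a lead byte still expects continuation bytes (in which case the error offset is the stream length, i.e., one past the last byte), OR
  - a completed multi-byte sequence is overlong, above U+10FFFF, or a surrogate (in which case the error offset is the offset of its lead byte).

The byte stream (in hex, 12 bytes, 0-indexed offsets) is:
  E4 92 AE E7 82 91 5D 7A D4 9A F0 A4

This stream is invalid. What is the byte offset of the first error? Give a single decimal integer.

Answer: 12

Derivation:
Byte[0]=E4: 3-byte lead, need 2 cont bytes. acc=0x4
Byte[1]=92: continuation. acc=(acc<<6)|0x12=0x112
Byte[2]=AE: continuation. acc=(acc<<6)|0x2E=0x44AE
Completed: cp=U+44AE (starts at byte 0)
Byte[3]=E7: 3-byte lead, need 2 cont bytes. acc=0x7
Byte[4]=82: continuation. acc=(acc<<6)|0x02=0x1C2
Byte[5]=91: continuation. acc=(acc<<6)|0x11=0x7091
Completed: cp=U+7091 (starts at byte 3)
Byte[6]=5D: 1-byte ASCII. cp=U+005D
Byte[7]=7A: 1-byte ASCII. cp=U+007A
Byte[8]=D4: 2-byte lead, need 1 cont bytes. acc=0x14
Byte[9]=9A: continuation. acc=(acc<<6)|0x1A=0x51A
Completed: cp=U+051A (starts at byte 8)
Byte[10]=F0: 4-byte lead, need 3 cont bytes. acc=0x0
Byte[11]=A4: continuation. acc=(acc<<6)|0x24=0x24
Byte[12]: stream ended, expected continuation. INVALID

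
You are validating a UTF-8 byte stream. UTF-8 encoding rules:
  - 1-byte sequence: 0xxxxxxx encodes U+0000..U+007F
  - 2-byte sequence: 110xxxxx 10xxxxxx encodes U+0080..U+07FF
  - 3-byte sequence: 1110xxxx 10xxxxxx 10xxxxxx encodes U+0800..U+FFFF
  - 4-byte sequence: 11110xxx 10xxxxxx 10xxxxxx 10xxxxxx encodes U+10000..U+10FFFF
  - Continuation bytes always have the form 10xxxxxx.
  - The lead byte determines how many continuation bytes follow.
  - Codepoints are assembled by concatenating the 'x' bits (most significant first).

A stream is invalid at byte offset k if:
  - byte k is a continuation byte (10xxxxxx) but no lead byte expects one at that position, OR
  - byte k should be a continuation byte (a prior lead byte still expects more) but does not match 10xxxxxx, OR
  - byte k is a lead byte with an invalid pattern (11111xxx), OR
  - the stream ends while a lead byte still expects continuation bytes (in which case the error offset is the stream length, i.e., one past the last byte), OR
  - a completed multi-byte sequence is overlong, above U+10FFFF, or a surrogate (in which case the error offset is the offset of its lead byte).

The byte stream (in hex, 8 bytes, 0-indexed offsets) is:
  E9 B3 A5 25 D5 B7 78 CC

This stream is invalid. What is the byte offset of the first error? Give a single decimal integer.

Answer: 8

Derivation:
Byte[0]=E9: 3-byte lead, need 2 cont bytes. acc=0x9
Byte[1]=B3: continuation. acc=(acc<<6)|0x33=0x273
Byte[2]=A5: continuation. acc=(acc<<6)|0x25=0x9CE5
Completed: cp=U+9CE5 (starts at byte 0)
Byte[3]=25: 1-byte ASCII. cp=U+0025
Byte[4]=D5: 2-byte lead, need 1 cont bytes. acc=0x15
Byte[5]=B7: continuation. acc=(acc<<6)|0x37=0x577
Completed: cp=U+0577 (starts at byte 4)
Byte[6]=78: 1-byte ASCII. cp=U+0078
Byte[7]=CC: 2-byte lead, need 1 cont bytes. acc=0xC
Byte[8]: stream ended, expected continuation. INVALID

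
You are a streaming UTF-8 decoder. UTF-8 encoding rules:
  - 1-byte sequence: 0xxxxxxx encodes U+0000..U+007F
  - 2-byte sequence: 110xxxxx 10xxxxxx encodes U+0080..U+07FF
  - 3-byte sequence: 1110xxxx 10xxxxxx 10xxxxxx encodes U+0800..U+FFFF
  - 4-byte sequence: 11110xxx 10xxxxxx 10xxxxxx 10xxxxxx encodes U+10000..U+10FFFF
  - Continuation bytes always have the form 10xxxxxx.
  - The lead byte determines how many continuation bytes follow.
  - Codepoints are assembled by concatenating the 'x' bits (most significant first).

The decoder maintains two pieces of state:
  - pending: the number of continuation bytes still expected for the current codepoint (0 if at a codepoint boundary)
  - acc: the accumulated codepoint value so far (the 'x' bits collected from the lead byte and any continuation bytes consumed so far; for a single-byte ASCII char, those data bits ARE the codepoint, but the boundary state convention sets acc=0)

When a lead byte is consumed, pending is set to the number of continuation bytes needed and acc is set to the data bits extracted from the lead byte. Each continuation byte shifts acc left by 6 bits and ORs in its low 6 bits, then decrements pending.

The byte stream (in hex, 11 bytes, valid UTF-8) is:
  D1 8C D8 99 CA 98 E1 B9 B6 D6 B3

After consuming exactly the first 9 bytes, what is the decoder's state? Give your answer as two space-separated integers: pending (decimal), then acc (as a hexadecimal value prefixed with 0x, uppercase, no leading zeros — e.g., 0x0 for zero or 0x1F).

Byte[0]=D1: 2-byte lead. pending=1, acc=0x11
Byte[1]=8C: continuation. acc=(acc<<6)|0x0C=0x44C, pending=0
Byte[2]=D8: 2-byte lead. pending=1, acc=0x18
Byte[3]=99: continuation. acc=(acc<<6)|0x19=0x619, pending=0
Byte[4]=CA: 2-byte lead. pending=1, acc=0xA
Byte[5]=98: continuation. acc=(acc<<6)|0x18=0x298, pending=0
Byte[6]=E1: 3-byte lead. pending=2, acc=0x1
Byte[7]=B9: continuation. acc=(acc<<6)|0x39=0x79, pending=1
Byte[8]=B6: continuation. acc=(acc<<6)|0x36=0x1E76, pending=0

Answer: 0 0x1E76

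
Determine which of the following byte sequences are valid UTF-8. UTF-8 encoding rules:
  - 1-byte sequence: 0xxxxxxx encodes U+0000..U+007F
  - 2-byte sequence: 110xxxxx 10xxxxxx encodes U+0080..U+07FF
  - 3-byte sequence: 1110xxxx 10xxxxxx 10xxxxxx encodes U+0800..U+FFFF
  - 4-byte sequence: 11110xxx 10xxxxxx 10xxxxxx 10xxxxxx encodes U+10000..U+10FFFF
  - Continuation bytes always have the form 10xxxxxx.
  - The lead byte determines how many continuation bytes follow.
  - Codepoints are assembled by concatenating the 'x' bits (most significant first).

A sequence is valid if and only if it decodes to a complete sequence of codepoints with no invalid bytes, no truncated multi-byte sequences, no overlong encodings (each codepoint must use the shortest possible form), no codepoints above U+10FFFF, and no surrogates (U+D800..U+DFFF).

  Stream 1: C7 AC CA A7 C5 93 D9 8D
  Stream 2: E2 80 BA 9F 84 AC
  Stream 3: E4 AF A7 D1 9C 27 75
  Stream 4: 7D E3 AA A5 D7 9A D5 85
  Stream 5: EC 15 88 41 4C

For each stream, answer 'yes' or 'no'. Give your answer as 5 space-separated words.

Answer: yes no yes yes no

Derivation:
Stream 1: decodes cleanly. VALID
Stream 2: error at byte offset 3. INVALID
Stream 3: decodes cleanly. VALID
Stream 4: decodes cleanly. VALID
Stream 5: error at byte offset 1. INVALID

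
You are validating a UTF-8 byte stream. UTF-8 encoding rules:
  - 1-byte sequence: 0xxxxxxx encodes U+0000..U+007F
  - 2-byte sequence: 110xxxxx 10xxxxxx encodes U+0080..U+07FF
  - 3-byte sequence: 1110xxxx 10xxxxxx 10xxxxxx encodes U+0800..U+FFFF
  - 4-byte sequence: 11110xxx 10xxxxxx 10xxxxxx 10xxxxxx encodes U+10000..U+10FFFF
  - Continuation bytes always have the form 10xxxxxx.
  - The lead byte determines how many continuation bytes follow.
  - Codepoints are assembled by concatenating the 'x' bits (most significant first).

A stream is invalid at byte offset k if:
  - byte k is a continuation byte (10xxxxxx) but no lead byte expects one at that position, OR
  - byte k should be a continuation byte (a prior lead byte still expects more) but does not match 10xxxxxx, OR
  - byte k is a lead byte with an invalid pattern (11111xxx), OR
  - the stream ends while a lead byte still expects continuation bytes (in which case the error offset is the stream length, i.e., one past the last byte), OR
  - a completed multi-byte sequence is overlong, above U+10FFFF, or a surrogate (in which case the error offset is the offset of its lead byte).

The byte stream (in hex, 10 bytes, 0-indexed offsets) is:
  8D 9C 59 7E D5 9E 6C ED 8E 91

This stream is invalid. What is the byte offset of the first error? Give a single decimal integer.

Byte[0]=8D: INVALID lead byte (not 0xxx/110x/1110/11110)

Answer: 0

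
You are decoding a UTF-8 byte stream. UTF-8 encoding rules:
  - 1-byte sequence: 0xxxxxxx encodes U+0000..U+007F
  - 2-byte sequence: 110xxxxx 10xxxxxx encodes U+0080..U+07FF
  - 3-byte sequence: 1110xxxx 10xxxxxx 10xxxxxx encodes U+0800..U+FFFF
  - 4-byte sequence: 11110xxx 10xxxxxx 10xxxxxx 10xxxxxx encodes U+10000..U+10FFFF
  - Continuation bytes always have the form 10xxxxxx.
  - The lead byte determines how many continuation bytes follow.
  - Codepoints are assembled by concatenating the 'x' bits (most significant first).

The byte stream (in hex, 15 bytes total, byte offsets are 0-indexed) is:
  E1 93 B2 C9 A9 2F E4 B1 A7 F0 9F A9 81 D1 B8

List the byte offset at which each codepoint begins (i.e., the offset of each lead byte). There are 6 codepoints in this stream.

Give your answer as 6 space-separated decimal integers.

Byte[0]=E1: 3-byte lead, need 2 cont bytes. acc=0x1
Byte[1]=93: continuation. acc=(acc<<6)|0x13=0x53
Byte[2]=B2: continuation. acc=(acc<<6)|0x32=0x14F2
Completed: cp=U+14F2 (starts at byte 0)
Byte[3]=C9: 2-byte lead, need 1 cont bytes. acc=0x9
Byte[4]=A9: continuation. acc=(acc<<6)|0x29=0x269
Completed: cp=U+0269 (starts at byte 3)
Byte[5]=2F: 1-byte ASCII. cp=U+002F
Byte[6]=E4: 3-byte lead, need 2 cont bytes. acc=0x4
Byte[7]=B1: continuation. acc=(acc<<6)|0x31=0x131
Byte[8]=A7: continuation. acc=(acc<<6)|0x27=0x4C67
Completed: cp=U+4C67 (starts at byte 6)
Byte[9]=F0: 4-byte lead, need 3 cont bytes. acc=0x0
Byte[10]=9F: continuation. acc=(acc<<6)|0x1F=0x1F
Byte[11]=A9: continuation. acc=(acc<<6)|0x29=0x7E9
Byte[12]=81: continuation. acc=(acc<<6)|0x01=0x1FA41
Completed: cp=U+1FA41 (starts at byte 9)
Byte[13]=D1: 2-byte lead, need 1 cont bytes. acc=0x11
Byte[14]=B8: continuation. acc=(acc<<6)|0x38=0x478
Completed: cp=U+0478 (starts at byte 13)

Answer: 0 3 5 6 9 13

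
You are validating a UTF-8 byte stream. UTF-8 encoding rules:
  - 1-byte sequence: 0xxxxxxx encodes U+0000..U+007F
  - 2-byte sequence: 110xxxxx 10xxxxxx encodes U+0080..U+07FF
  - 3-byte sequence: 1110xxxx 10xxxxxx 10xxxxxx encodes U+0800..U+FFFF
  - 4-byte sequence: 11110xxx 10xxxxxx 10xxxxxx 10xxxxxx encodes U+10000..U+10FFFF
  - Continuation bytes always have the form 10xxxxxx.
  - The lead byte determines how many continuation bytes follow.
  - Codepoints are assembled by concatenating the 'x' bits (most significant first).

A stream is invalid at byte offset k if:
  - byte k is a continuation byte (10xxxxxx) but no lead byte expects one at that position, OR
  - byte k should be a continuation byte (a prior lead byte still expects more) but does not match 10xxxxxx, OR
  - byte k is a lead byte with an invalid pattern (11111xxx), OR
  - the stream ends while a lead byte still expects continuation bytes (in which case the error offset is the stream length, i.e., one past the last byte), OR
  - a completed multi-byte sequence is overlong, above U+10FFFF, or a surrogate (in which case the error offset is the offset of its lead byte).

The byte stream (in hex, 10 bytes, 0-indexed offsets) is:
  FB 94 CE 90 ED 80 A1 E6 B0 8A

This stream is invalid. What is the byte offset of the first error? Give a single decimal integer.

Answer: 0

Derivation:
Byte[0]=FB: INVALID lead byte (not 0xxx/110x/1110/11110)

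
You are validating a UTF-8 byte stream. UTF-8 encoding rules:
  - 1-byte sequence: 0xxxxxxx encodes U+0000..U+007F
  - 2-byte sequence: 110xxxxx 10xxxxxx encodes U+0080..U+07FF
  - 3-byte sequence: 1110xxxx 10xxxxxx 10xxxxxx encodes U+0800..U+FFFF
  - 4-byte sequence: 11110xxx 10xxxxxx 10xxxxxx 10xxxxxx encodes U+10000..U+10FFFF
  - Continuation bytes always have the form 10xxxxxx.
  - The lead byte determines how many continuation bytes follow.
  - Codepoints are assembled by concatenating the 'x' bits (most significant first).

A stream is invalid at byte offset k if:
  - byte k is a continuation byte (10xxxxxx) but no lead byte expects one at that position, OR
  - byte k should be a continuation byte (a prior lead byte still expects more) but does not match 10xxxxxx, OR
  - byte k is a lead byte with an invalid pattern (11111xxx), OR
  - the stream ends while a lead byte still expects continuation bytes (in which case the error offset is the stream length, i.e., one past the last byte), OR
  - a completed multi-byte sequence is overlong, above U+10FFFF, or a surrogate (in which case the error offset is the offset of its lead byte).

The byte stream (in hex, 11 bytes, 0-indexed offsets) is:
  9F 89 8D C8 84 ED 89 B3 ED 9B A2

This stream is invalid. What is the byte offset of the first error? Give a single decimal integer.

Byte[0]=9F: INVALID lead byte (not 0xxx/110x/1110/11110)

Answer: 0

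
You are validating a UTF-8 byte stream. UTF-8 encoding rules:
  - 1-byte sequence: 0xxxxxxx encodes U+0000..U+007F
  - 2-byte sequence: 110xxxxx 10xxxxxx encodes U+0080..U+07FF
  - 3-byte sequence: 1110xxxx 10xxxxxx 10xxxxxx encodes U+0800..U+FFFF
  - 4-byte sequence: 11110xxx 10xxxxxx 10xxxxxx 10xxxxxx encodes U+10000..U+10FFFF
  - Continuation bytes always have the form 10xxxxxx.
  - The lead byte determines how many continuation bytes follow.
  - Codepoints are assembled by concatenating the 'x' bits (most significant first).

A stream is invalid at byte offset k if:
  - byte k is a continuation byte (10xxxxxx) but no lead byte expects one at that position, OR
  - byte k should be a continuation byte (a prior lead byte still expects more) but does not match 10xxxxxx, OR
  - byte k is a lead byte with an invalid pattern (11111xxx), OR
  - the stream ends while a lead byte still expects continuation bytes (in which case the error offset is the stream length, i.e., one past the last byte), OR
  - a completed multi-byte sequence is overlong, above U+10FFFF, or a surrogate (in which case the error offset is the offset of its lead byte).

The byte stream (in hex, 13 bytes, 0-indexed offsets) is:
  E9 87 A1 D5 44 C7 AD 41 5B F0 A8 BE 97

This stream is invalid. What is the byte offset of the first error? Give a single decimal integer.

Answer: 4

Derivation:
Byte[0]=E9: 3-byte lead, need 2 cont bytes. acc=0x9
Byte[1]=87: continuation. acc=(acc<<6)|0x07=0x247
Byte[2]=A1: continuation. acc=(acc<<6)|0x21=0x91E1
Completed: cp=U+91E1 (starts at byte 0)
Byte[3]=D5: 2-byte lead, need 1 cont bytes. acc=0x15
Byte[4]=44: expected 10xxxxxx continuation. INVALID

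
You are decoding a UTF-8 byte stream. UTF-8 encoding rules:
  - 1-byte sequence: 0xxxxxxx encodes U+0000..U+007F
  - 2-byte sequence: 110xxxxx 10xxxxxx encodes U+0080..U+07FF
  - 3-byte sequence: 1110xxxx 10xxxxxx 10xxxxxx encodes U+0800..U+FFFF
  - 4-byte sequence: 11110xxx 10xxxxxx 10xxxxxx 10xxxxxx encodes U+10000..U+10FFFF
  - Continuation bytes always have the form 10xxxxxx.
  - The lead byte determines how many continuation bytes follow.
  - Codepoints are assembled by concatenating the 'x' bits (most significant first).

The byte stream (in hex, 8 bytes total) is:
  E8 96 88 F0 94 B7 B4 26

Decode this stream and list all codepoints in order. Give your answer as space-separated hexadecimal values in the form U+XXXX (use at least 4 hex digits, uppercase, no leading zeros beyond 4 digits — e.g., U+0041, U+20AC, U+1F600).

Answer: U+8588 U+14DF4 U+0026

Derivation:
Byte[0]=E8: 3-byte lead, need 2 cont bytes. acc=0x8
Byte[1]=96: continuation. acc=(acc<<6)|0x16=0x216
Byte[2]=88: continuation. acc=(acc<<6)|0x08=0x8588
Completed: cp=U+8588 (starts at byte 0)
Byte[3]=F0: 4-byte lead, need 3 cont bytes. acc=0x0
Byte[4]=94: continuation. acc=(acc<<6)|0x14=0x14
Byte[5]=B7: continuation. acc=(acc<<6)|0x37=0x537
Byte[6]=B4: continuation. acc=(acc<<6)|0x34=0x14DF4
Completed: cp=U+14DF4 (starts at byte 3)
Byte[7]=26: 1-byte ASCII. cp=U+0026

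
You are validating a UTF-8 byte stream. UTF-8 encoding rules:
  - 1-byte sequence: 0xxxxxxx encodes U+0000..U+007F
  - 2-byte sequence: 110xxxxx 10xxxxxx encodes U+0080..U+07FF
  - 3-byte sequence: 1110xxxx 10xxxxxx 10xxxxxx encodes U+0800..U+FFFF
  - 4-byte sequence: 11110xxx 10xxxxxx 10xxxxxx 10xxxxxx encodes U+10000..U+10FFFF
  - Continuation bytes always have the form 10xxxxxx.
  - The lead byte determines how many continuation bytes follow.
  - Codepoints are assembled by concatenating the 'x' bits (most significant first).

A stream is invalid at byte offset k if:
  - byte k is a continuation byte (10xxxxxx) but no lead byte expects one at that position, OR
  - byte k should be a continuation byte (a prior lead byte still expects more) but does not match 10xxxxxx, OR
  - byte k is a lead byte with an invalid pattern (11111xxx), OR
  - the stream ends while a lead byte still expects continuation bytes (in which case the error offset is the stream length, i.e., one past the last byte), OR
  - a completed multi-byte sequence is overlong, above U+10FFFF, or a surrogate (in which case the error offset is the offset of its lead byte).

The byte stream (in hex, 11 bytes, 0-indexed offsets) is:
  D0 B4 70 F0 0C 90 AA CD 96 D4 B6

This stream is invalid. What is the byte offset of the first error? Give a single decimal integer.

Answer: 4

Derivation:
Byte[0]=D0: 2-byte lead, need 1 cont bytes. acc=0x10
Byte[1]=B4: continuation. acc=(acc<<6)|0x34=0x434
Completed: cp=U+0434 (starts at byte 0)
Byte[2]=70: 1-byte ASCII. cp=U+0070
Byte[3]=F0: 4-byte lead, need 3 cont bytes. acc=0x0
Byte[4]=0C: expected 10xxxxxx continuation. INVALID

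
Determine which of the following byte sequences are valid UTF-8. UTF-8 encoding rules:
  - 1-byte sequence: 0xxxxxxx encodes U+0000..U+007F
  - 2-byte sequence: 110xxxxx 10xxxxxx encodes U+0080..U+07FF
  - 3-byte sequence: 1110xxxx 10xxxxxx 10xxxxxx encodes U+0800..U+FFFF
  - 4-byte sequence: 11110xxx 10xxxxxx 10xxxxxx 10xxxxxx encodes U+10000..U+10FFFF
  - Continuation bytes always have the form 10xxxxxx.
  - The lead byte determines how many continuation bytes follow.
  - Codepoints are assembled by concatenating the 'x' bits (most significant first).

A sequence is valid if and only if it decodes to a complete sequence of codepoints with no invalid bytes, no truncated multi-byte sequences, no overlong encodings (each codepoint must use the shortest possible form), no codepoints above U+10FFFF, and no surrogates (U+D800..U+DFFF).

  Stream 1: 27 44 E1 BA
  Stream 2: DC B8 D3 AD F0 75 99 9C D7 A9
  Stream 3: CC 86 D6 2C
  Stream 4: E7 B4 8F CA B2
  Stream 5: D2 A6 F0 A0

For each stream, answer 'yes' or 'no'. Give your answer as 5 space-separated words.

Stream 1: error at byte offset 4. INVALID
Stream 2: error at byte offset 5. INVALID
Stream 3: error at byte offset 3. INVALID
Stream 4: decodes cleanly. VALID
Stream 5: error at byte offset 4. INVALID

Answer: no no no yes no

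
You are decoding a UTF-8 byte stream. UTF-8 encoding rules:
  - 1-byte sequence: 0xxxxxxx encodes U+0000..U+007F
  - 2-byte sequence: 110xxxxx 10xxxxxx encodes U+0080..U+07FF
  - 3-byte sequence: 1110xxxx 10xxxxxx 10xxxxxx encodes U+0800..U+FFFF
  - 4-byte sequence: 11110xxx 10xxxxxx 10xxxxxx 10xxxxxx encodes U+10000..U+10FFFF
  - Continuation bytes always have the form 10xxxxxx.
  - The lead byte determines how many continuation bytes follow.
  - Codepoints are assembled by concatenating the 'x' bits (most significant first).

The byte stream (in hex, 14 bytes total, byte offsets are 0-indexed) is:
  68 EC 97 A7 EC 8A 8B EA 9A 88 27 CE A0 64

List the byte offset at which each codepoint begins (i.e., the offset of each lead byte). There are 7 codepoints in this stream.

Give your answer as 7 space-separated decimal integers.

Byte[0]=68: 1-byte ASCII. cp=U+0068
Byte[1]=EC: 3-byte lead, need 2 cont bytes. acc=0xC
Byte[2]=97: continuation. acc=(acc<<6)|0x17=0x317
Byte[3]=A7: continuation. acc=(acc<<6)|0x27=0xC5E7
Completed: cp=U+C5E7 (starts at byte 1)
Byte[4]=EC: 3-byte lead, need 2 cont bytes. acc=0xC
Byte[5]=8A: continuation. acc=(acc<<6)|0x0A=0x30A
Byte[6]=8B: continuation. acc=(acc<<6)|0x0B=0xC28B
Completed: cp=U+C28B (starts at byte 4)
Byte[7]=EA: 3-byte lead, need 2 cont bytes. acc=0xA
Byte[8]=9A: continuation. acc=(acc<<6)|0x1A=0x29A
Byte[9]=88: continuation. acc=(acc<<6)|0x08=0xA688
Completed: cp=U+A688 (starts at byte 7)
Byte[10]=27: 1-byte ASCII. cp=U+0027
Byte[11]=CE: 2-byte lead, need 1 cont bytes. acc=0xE
Byte[12]=A0: continuation. acc=(acc<<6)|0x20=0x3A0
Completed: cp=U+03A0 (starts at byte 11)
Byte[13]=64: 1-byte ASCII. cp=U+0064

Answer: 0 1 4 7 10 11 13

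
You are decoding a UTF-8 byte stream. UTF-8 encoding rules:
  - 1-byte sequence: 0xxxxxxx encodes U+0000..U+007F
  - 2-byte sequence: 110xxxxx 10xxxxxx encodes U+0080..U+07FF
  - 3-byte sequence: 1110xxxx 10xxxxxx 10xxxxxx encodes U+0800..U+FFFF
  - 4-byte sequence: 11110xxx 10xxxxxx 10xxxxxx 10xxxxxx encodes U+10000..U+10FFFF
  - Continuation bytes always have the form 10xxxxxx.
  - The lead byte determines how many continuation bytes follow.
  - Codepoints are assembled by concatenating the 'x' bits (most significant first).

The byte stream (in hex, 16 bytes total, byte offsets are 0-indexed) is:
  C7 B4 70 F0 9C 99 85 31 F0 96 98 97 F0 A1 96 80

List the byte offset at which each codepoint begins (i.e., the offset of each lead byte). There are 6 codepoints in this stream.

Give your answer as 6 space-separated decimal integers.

Byte[0]=C7: 2-byte lead, need 1 cont bytes. acc=0x7
Byte[1]=B4: continuation. acc=(acc<<6)|0x34=0x1F4
Completed: cp=U+01F4 (starts at byte 0)
Byte[2]=70: 1-byte ASCII. cp=U+0070
Byte[3]=F0: 4-byte lead, need 3 cont bytes. acc=0x0
Byte[4]=9C: continuation. acc=(acc<<6)|0x1C=0x1C
Byte[5]=99: continuation. acc=(acc<<6)|0x19=0x719
Byte[6]=85: continuation. acc=(acc<<6)|0x05=0x1C645
Completed: cp=U+1C645 (starts at byte 3)
Byte[7]=31: 1-byte ASCII. cp=U+0031
Byte[8]=F0: 4-byte lead, need 3 cont bytes. acc=0x0
Byte[9]=96: continuation. acc=(acc<<6)|0x16=0x16
Byte[10]=98: continuation. acc=(acc<<6)|0x18=0x598
Byte[11]=97: continuation. acc=(acc<<6)|0x17=0x16617
Completed: cp=U+16617 (starts at byte 8)
Byte[12]=F0: 4-byte lead, need 3 cont bytes. acc=0x0
Byte[13]=A1: continuation. acc=(acc<<6)|0x21=0x21
Byte[14]=96: continuation. acc=(acc<<6)|0x16=0x856
Byte[15]=80: continuation. acc=(acc<<6)|0x00=0x21580
Completed: cp=U+21580 (starts at byte 12)

Answer: 0 2 3 7 8 12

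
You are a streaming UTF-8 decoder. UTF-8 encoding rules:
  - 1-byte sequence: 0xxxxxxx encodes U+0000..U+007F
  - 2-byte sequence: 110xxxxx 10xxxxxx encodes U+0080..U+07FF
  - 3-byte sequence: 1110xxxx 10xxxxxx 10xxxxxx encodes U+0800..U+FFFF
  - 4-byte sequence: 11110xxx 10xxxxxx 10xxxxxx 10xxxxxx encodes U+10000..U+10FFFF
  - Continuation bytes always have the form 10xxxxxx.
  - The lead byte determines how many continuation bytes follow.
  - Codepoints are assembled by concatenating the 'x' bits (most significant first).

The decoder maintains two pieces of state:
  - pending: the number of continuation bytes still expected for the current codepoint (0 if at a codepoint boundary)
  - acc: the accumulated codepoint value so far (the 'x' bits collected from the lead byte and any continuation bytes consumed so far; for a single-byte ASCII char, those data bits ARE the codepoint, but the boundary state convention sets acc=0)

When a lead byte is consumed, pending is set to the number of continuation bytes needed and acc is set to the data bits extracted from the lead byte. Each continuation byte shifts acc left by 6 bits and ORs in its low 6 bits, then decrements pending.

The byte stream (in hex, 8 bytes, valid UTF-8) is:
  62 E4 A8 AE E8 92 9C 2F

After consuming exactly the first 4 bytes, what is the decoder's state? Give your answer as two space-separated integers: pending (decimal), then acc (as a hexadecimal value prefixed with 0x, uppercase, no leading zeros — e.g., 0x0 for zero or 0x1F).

Byte[0]=62: 1-byte. pending=0, acc=0x0
Byte[1]=E4: 3-byte lead. pending=2, acc=0x4
Byte[2]=A8: continuation. acc=(acc<<6)|0x28=0x128, pending=1
Byte[3]=AE: continuation. acc=(acc<<6)|0x2E=0x4A2E, pending=0

Answer: 0 0x4A2E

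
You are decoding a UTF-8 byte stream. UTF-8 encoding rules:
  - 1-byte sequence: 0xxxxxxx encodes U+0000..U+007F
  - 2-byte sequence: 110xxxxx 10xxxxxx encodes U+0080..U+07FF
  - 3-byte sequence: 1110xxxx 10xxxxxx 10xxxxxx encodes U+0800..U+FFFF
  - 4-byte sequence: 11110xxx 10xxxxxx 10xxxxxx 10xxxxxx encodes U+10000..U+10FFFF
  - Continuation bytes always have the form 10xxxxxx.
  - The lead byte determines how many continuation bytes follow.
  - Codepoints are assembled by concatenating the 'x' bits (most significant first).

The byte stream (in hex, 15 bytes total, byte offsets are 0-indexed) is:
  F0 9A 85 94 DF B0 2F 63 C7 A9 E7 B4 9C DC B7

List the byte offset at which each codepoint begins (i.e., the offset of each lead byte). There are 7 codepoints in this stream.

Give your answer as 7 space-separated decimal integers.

Answer: 0 4 6 7 8 10 13

Derivation:
Byte[0]=F0: 4-byte lead, need 3 cont bytes. acc=0x0
Byte[1]=9A: continuation. acc=(acc<<6)|0x1A=0x1A
Byte[2]=85: continuation. acc=(acc<<6)|0x05=0x685
Byte[3]=94: continuation. acc=(acc<<6)|0x14=0x1A154
Completed: cp=U+1A154 (starts at byte 0)
Byte[4]=DF: 2-byte lead, need 1 cont bytes. acc=0x1F
Byte[5]=B0: continuation. acc=(acc<<6)|0x30=0x7F0
Completed: cp=U+07F0 (starts at byte 4)
Byte[6]=2F: 1-byte ASCII. cp=U+002F
Byte[7]=63: 1-byte ASCII. cp=U+0063
Byte[8]=C7: 2-byte lead, need 1 cont bytes. acc=0x7
Byte[9]=A9: continuation. acc=(acc<<6)|0x29=0x1E9
Completed: cp=U+01E9 (starts at byte 8)
Byte[10]=E7: 3-byte lead, need 2 cont bytes. acc=0x7
Byte[11]=B4: continuation. acc=(acc<<6)|0x34=0x1F4
Byte[12]=9C: continuation. acc=(acc<<6)|0x1C=0x7D1C
Completed: cp=U+7D1C (starts at byte 10)
Byte[13]=DC: 2-byte lead, need 1 cont bytes. acc=0x1C
Byte[14]=B7: continuation. acc=(acc<<6)|0x37=0x737
Completed: cp=U+0737 (starts at byte 13)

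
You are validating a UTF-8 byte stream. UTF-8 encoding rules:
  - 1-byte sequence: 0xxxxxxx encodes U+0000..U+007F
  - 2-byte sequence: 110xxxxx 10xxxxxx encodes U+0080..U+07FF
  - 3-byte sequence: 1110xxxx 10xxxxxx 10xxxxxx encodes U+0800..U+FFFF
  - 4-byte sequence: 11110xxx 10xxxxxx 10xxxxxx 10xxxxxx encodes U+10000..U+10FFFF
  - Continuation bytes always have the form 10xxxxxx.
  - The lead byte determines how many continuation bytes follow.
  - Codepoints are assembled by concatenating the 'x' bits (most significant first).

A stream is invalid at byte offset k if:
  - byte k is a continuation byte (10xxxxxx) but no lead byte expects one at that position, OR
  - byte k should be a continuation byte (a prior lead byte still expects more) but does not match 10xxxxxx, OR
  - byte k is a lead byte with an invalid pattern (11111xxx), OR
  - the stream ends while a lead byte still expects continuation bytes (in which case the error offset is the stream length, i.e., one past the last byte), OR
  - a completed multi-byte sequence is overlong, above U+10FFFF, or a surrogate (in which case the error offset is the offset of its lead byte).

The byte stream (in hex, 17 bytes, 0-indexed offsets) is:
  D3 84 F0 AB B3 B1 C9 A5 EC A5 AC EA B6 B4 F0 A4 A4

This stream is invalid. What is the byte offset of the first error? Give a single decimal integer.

Answer: 17

Derivation:
Byte[0]=D3: 2-byte lead, need 1 cont bytes. acc=0x13
Byte[1]=84: continuation. acc=(acc<<6)|0x04=0x4C4
Completed: cp=U+04C4 (starts at byte 0)
Byte[2]=F0: 4-byte lead, need 3 cont bytes. acc=0x0
Byte[3]=AB: continuation. acc=(acc<<6)|0x2B=0x2B
Byte[4]=B3: continuation. acc=(acc<<6)|0x33=0xAF3
Byte[5]=B1: continuation. acc=(acc<<6)|0x31=0x2BCF1
Completed: cp=U+2BCF1 (starts at byte 2)
Byte[6]=C9: 2-byte lead, need 1 cont bytes. acc=0x9
Byte[7]=A5: continuation. acc=(acc<<6)|0x25=0x265
Completed: cp=U+0265 (starts at byte 6)
Byte[8]=EC: 3-byte lead, need 2 cont bytes. acc=0xC
Byte[9]=A5: continuation. acc=(acc<<6)|0x25=0x325
Byte[10]=AC: continuation. acc=(acc<<6)|0x2C=0xC96C
Completed: cp=U+C96C (starts at byte 8)
Byte[11]=EA: 3-byte lead, need 2 cont bytes. acc=0xA
Byte[12]=B6: continuation. acc=(acc<<6)|0x36=0x2B6
Byte[13]=B4: continuation. acc=(acc<<6)|0x34=0xADB4
Completed: cp=U+ADB4 (starts at byte 11)
Byte[14]=F0: 4-byte lead, need 3 cont bytes. acc=0x0
Byte[15]=A4: continuation. acc=(acc<<6)|0x24=0x24
Byte[16]=A4: continuation. acc=(acc<<6)|0x24=0x924
Byte[17]: stream ended, expected continuation. INVALID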